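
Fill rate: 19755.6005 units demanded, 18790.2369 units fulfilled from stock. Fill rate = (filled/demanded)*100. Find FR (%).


FR = 18790.2369 / 19755.6005 * 100 = 95.1135

95.1135%


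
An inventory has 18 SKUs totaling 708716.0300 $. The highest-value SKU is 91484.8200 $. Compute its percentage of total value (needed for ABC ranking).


Top item = 91484.8200
Total = 708716.0300
Percentage = 91484.8200 / 708716.0300 * 100 = 12.9085

12.9085%


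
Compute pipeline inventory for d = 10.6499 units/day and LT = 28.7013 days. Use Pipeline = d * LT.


Pipeline = 10.6499 * 28.7013 = 305.6660

305.6660 units


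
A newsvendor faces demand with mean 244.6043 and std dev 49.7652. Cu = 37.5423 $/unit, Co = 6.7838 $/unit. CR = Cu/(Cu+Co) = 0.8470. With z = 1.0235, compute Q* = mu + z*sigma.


CR = Cu/(Cu+Co) = 37.5423/(37.5423+6.7838) = 0.8470
z = 1.0235
Q* = 244.6043 + 1.0235 * 49.7652 = 295.5390

295.5390 units


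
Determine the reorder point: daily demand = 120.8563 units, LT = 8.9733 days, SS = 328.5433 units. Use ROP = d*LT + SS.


d*LT = 120.8563 * 8.9733 = 1084.4798
ROP = 1084.4798 + 328.5433 = 1413.0231

1413.0231 units


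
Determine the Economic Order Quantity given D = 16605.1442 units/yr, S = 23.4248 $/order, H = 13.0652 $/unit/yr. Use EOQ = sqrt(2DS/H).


2*D*S = 2 * 16605.1442 * 23.4248 = 777944.3637
2*D*S/H = 59543.2419
EOQ = sqrt(59543.2419) = 244.0148

244.0148 units


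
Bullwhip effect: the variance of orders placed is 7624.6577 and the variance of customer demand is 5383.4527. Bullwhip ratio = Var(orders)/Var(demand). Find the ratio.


BW = 7624.6577 / 5383.4527 = 1.4163

1.4163


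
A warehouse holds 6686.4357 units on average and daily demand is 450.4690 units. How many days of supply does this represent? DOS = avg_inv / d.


DOS = 6686.4357 / 450.4690 = 14.8433

14.8433 days


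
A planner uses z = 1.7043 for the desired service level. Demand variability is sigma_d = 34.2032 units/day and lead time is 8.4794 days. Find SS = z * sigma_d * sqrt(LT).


sqrt(LT) = sqrt(8.4794) = 2.9119
SS = 1.7043 * 34.2032 * 2.9119 = 169.7444

169.7444 units


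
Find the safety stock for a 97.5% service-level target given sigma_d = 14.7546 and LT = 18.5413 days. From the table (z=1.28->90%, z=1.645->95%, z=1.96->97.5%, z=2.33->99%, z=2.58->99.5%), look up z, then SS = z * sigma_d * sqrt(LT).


From the table, SL = 97.5% corresponds to z = 1.96
sqrt(LT) = sqrt(18.5413) = 4.3060
SS = 1.96 * 14.7546 * 4.3060 = 124.5242

124.5242 units


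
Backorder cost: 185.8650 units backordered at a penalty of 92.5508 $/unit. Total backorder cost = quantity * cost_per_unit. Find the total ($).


Total = 185.8650 * 92.5508 = 17201.9544

17201.9544 $


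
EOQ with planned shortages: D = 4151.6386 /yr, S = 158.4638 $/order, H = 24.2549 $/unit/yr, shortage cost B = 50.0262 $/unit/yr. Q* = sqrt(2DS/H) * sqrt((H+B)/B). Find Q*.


sqrt(2DS/H) = 232.9110
sqrt((H+B)/B) = 1.2185
Q* = 232.9110 * 1.2185 = 283.8118

283.8118 units


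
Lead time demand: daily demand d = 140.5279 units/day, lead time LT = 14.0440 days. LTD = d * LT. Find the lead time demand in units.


LTD = 140.5279 * 14.0440 = 1973.5738

1973.5738 units


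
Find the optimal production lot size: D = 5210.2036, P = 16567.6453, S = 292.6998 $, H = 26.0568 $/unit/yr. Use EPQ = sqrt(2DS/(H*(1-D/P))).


1 - D/P = 1 - 0.3145 = 0.6855
H*(1-D/P) = 17.8624
2DS = 3050051.1034
EPQ = sqrt(170752.2002) = 413.2217

413.2217 units


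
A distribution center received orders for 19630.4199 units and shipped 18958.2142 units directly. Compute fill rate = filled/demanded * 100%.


FR = 18958.2142 / 19630.4199 * 100 = 96.5757

96.5757%


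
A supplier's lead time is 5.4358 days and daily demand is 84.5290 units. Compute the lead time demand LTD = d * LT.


LTD = 84.5290 * 5.4358 = 459.4827

459.4827 units


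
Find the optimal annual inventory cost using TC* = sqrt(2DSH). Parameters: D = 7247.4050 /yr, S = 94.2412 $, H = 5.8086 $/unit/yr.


2*D*S*H = 7934595.7427
TC* = sqrt(7934595.7427) = 2816.8414

2816.8414 $/yr


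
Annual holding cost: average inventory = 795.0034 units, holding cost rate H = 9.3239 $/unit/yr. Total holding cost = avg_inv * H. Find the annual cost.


Cost = 795.0034 * 9.3239 = 7412.5322

7412.5322 $/yr


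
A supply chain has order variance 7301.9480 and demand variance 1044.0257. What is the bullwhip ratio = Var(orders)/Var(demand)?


BW = 7301.9480 / 1044.0257 = 6.9940

6.9940


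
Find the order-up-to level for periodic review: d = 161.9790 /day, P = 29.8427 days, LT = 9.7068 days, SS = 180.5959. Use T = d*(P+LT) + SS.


P + LT = 39.5495
d*(P+LT) = 161.9790 * 39.5495 = 6406.1885
T = 6406.1885 + 180.5959 = 6586.7844

6586.7844 units


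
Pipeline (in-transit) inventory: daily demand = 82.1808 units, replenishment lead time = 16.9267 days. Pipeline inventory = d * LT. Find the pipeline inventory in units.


Pipeline = 82.1808 * 16.9267 = 1391.0497

1391.0497 units


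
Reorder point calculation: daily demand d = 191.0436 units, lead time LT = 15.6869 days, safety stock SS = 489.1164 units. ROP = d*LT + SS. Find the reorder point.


d*LT = 191.0436 * 15.6869 = 2996.8818
ROP = 2996.8818 + 489.1164 = 3485.9982

3485.9982 units


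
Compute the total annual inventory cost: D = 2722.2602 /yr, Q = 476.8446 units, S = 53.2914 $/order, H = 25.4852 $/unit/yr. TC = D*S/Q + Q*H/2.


Ordering cost = D*S/Q = 304.2355
Holding cost = Q*H/2 = 6076.2400
TC = 304.2355 + 6076.2400 = 6380.4755

6380.4755 $/yr


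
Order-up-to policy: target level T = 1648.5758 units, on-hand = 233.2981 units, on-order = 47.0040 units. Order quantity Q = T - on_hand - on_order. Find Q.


Inventory position = OH + OO = 233.2981 + 47.0040 = 280.3021
Q = 1648.5758 - 280.3021 = 1368.2737

1368.2737 units


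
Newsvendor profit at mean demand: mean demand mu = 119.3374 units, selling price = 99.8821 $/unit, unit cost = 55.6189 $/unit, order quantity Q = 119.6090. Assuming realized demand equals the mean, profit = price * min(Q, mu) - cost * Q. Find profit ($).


Sales at mu = min(119.6090, 119.3374) = 119.3374
Revenue = 99.8821 * 119.3374 = 11919.6701
Total cost = 55.6189 * 119.6090 = 6652.5210
Profit = 11919.6701 - 6652.5210 = 5267.1491

5267.1491 $


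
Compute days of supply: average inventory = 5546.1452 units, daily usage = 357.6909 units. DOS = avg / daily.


DOS = 5546.1452 / 357.6909 = 15.5054

15.5054 days


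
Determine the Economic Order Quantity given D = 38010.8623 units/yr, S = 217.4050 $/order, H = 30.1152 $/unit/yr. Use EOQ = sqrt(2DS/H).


2*D*S = 2 * 38010.8623 * 217.4050 = 16527503.0367
2*D*S/H = 548809.3400
EOQ = sqrt(548809.3400) = 740.8167

740.8167 units


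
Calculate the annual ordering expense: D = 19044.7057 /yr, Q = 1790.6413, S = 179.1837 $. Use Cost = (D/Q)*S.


Number of orders = D/Q = 10.6357
Cost = 10.6357 * 179.1837 = 1905.7423

1905.7423 $/yr


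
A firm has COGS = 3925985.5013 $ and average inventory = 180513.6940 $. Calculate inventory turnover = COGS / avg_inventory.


Turnover = 3925985.5013 / 180513.6940 = 21.7490

21.7490


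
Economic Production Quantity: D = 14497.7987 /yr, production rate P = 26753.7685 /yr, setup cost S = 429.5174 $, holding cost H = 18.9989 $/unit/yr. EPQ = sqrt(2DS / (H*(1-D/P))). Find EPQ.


1 - D/P = 1 - 0.5419 = 0.4581
H*(1-D/P) = 8.7034
2DS = 12454113.6067
EPQ = sqrt(1430940.7410) = 1196.2194

1196.2194 units


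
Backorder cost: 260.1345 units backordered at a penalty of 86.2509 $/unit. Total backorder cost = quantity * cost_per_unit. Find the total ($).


Total = 260.1345 * 86.2509 = 22436.8347

22436.8347 $


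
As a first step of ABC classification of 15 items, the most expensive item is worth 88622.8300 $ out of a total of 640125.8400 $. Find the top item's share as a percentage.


Top item = 88622.8300
Total = 640125.8400
Percentage = 88622.8300 / 640125.8400 * 100 = 13.8446

13.8446%


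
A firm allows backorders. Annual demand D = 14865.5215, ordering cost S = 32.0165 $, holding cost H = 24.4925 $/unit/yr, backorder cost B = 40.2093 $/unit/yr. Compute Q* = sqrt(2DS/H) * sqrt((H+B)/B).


sqrt(2DS/H) = 197.1403
sqrt((H+B)/B) = 1.2685
Q* = 197.1403 * 1.2685 = 250.0751

250.0751 units


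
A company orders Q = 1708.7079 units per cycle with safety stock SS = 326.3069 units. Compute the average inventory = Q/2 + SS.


Q/2 = 854.3540
Avg = 854.3540 + 326.3069 = 1180.6608

1180.6608 units


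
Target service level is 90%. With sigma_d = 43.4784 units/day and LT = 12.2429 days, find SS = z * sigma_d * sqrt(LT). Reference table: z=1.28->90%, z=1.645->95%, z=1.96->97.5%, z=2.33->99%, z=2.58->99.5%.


From the table, SL = 90% corresponds to z = 1.28
sqrt(LT) = sqrt(12.2429) = 3.4990
SS = 1.28 * 43.4784 * 3.4990 = 194.7268

194.7268 units


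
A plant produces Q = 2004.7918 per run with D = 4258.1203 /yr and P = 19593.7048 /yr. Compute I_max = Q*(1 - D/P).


D/P = 0.2173
1 - D/P = 0.7827
I_max = 2004.7918 * 0.7827 = 1569.1088

1569.1088 units


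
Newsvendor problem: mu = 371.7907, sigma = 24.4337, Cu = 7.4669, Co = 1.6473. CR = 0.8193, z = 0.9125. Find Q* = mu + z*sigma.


CR = Cu/(Cu+Co) = 7.4669/(7.4669+1.6473) = 0.8193
z = 0.9125
Q* = 371.7907 + 0.9125 * 24.4337 = 394.0865

394.0865 units


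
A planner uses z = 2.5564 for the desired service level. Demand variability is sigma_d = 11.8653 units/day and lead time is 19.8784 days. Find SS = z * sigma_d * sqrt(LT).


sqrt(LT) = sqrt(19.8784) = 4.4585
SS = 2.5564 * 11.8653 * 4.4585 = 135.2378

135.2378 units


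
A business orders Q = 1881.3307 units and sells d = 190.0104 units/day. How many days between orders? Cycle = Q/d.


Cycle = 1881.3307 / 190.0104 = 9.9012

9.9012 days


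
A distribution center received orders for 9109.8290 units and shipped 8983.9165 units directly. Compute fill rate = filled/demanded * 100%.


FR = 8983.9165 / 9109.8290 * 100 = 98.6178

98.6178%


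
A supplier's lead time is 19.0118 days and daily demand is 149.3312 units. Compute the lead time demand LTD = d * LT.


LTD = 149.3312 * 19.0118 = 2839.0549

2839.0549 units


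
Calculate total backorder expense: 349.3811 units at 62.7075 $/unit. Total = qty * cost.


Total = 349.3811 * 62.7075 = 21908.8153

21908.8153 $


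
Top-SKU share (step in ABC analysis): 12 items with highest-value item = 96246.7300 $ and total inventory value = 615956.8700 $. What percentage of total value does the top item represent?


Top item = 96246.7300
Total = 615956.8700
Percentage = 96246.7300 / 615956.8700 * 100 = 15.6256

15.6256%


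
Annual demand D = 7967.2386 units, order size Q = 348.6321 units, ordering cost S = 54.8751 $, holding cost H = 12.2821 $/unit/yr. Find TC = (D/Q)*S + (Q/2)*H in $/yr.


Ordering cost = D*S/Q = 1254.0527
Holding cost = Q*H/2 = 2140.9672
TC = 1254.0527 + 2140.9672 = 3395.0198

3395.0198 $/yr


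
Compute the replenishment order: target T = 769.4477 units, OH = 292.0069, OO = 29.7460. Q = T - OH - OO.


Inventory position = OH + OO = 292.0069 + 29.7460 = 321.7529
Q = 769.4477 - 321.7529 = 447.6948

447.6948 units


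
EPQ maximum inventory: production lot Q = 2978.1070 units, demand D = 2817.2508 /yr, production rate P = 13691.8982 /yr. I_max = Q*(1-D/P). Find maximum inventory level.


D/P = 0.2058
1 - D/P = 0.7942
I_max = 2978.1070 * 0.7942 = 2365.3304

2365.3304 units


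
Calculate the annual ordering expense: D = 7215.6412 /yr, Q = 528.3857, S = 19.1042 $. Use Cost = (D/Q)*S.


Number of orders = D/Q = 13.6560
Cost = 13.6560 * 19.1042 = 260.8872

260.8872 $/yr


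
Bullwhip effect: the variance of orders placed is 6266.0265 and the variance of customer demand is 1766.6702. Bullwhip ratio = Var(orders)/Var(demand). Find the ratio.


BW = 6266.0265 / 1766.6702 = 3.5468

3.5468


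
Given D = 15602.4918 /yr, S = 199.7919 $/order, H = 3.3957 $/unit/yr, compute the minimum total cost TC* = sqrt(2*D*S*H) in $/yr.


2*D*S*H = 21170501.7112
TC* = sqrt(21170501.7112) = 4601.1413

4601.1413 $/yr


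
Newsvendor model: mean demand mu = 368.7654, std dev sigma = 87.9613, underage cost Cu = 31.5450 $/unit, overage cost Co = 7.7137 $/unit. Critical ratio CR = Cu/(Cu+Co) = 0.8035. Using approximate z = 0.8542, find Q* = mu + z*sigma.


CR = Cu/(Cu+Co) = 31.5450/(31.5450+7.7137) = 0.8035
z = 0.8542
Q* = 368.7654 + 0.8542 * 87.9613 = 443.9019

443.9019 units


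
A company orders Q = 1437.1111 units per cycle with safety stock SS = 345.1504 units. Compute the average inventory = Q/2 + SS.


Q/2 = 718.5556
Avg = 718.5556 + 345.1504 = 1063.7060

1063.7060 units


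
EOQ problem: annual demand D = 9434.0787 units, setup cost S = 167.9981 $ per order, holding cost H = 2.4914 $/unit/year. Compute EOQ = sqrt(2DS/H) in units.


2*D*S = 2 * 9434.0787 * 167.9981 = 3169814.5937
2*D*S/H = 1272302.5583
EOQ = sqrt(1272302.5583) = 1127.9639

1127.9639 units


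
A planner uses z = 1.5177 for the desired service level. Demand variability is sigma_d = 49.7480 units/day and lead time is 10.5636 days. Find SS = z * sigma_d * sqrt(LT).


sqrt(LT) = sqrt(10.5636) = 3.2502
SS = 1.5177 * 49.7480 * 3.2502 = 245.3960

245.3960 units


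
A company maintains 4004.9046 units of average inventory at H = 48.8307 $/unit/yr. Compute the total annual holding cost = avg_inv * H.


Cost = 4004.9046 * 48.8307 = 195562.2951

195562.2951 $/yr


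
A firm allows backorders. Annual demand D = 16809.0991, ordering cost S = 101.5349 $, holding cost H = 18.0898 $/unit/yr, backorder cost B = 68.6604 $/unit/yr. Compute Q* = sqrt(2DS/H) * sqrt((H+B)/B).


sqrt(2DS/H) = 434.3882
sqrt((H+B)/B) = 1.1240
Q* = 434.3882 * 1.1240 = 488.2700

488.2700 units


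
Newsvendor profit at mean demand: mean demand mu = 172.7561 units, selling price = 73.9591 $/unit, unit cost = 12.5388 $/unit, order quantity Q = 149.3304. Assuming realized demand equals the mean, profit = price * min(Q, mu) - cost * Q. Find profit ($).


Sales at mu = min(149.3304, 172.7561) = 149.3304
Revenue = 73.9591 * 149.3304 = 11044.3420
Total cost = 12.5388 * 149.3304 = 1872.4240
Profit = 11044.3420 - 1872.4240 = 9171.9180

9171.9180 $


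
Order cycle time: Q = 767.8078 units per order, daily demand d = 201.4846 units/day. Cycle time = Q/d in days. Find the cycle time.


Cycle = 767.8078 / 201.4846 = 3.8108

3.8108 days


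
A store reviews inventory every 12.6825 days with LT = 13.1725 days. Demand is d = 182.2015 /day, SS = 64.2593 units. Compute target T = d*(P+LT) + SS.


P + LT = 25.8550
d*(P+LT) = 182.2015 * 25.8550 = 4710.8198
T = 4710.8198 + 64.2593 = 4775.0791

4775.0791 units


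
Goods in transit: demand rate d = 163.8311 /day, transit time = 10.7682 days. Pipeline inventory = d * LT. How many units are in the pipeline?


Pipeline = 163.8311 * 10.7682 = 1764.1661

1764.1661 units


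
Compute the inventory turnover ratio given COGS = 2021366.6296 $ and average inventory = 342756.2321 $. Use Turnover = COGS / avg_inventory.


Turnover = 2021366.6296 / 342756.2321 = 5.8974

5.8974


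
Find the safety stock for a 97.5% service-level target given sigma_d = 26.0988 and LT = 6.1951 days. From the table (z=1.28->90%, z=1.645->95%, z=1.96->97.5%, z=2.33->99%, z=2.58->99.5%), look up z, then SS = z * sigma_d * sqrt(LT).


From the table, SL = 97.5% corresponds to z = 1.96
sqrt(LT) = sqrt(6.1951) = 2.4890
SS = 1.96 * 26.0988 * 2.4890 = 127.3212

127.3212 units


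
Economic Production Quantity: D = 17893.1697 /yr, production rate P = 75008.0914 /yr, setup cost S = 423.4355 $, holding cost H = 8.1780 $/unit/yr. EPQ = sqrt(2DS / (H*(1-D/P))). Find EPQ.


1 - D/P = 1 - 0.2385 = 0.7615
H*(1-D/P) = 6.2271
2DS = 15153206.5170
EPQ = sqrt(2433413.7909) = 1559.9403

1559.9403 units


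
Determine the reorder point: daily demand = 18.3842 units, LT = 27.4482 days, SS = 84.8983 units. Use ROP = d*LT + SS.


d*LT = 18.3842 * 27.4482 = 504.6132
ROP = 504.6132 + 84.8983 = 589.5115

589.5115 units


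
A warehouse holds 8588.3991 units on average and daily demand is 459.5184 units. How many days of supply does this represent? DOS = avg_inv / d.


DOS = 8588.3991 / 459.5184 = 18.6900

18.6900 days


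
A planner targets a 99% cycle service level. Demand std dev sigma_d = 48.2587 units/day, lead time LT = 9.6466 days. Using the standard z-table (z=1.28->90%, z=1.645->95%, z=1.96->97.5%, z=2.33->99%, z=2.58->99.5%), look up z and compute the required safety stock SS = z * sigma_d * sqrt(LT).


From the table, SL = 99% corresponds to z = 2.33
sqrt(LT) = sqrt(9.6466) = 3.1059
SS = 2.33 * 48.2587 * 3.1059 = 349.2357

349.2357 units


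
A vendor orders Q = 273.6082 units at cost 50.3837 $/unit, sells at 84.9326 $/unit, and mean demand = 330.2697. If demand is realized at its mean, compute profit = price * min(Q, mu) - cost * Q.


Sales at mu = min(273.6082, 330.2697) = 273.6082
Revenue = 84.9326 * 273.6082 = 23238.2558
Total cost = 50.3837 * 273.6082 = 13785.3935
Profit = 23238.2558 - 13785.3935 = 9452.8623

9452.8623 $


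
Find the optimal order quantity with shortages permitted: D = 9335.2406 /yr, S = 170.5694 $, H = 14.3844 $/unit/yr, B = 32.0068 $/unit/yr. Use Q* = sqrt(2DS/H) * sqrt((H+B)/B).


sqrt(2DS/H) = 470.5247
sqrt((H+B)/B) = 1.2039
Q* = 470.5247 * 1.2039 = 566.4729

566.4729 units


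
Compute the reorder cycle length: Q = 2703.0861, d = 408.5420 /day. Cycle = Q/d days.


Cycle = 2703.0861 / 408.5420 = 6.6164

6.6164 days


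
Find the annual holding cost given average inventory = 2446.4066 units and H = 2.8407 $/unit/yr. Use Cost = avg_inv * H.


Cost = 2446.4066 * 2.8407 = 6949.5072

6949.5072 $/yr


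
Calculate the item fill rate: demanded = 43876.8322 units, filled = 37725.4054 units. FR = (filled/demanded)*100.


FR = 37725.4054 / 43876.8322 * 100 = 85.9802

85.9802%


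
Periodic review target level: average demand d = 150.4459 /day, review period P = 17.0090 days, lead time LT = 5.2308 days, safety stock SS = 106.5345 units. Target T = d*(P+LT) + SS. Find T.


P + LT = 22.2398
d*(P+LT) = 150.4459 * 22.2398 = 3345.8867
T = 3345.8867 + 106.5345 = 3452.4212

3452.4212 units


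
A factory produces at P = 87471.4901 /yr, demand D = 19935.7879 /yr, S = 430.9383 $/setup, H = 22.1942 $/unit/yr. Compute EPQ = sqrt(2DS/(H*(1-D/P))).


1 - D/P = 1 - 0.2279 = 0.7721
H*(1-D/P) = 17.1359
2DS = 17182189.0936
EPQ = sqrt(1002702.5145) = 1001.3503

1001.3503 units


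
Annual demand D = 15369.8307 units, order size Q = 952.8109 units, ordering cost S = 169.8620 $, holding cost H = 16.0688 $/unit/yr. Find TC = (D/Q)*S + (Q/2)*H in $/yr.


Ordering cost = D*S/Q = 2740.0507
Holding cost = Q*H/2 = 7655.2639
TC = 2740.0507 + 7655.2639 = 10395.3146

10395.3146 $/yr


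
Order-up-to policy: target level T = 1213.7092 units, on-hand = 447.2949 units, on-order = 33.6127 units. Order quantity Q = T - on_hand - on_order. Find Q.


Inventory position = OH + OO = 447.2949 + 33.6127 = 480.9076
Q = 1213.7092 - 480.9076 = 732.8016

732.8016 units


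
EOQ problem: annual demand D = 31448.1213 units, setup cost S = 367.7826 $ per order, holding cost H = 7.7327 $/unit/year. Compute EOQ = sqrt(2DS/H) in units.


2*D*S = 2 * 31448.1213 * 367.7826 = 23132143.6337
2*D*S/H = 2991470.4610
EOQ = sqrt(2991470.4610) = 1729.5868

1729.5868 units


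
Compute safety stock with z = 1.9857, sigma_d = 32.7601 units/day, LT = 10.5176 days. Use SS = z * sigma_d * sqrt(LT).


sqrt(LT) = sqrt(10.5176) = 3.2431
SS = 1.9857 * 32.7601 * 3.2431 = 210.9683

210.9683 units


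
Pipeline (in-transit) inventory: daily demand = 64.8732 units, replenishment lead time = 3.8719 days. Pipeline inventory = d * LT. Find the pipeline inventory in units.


Pipeline = 64.8732 * 3.8719 = 251.1825

251.1825 units


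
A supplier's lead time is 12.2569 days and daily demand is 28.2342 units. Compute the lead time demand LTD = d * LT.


LTD = 28.2342 * 12.2569 = 346.0638

346.0638 units


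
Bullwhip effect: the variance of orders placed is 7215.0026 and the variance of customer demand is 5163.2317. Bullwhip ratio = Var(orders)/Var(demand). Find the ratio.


BW = 7215.0026 / 5163.2317 = 1.3974

1.3974


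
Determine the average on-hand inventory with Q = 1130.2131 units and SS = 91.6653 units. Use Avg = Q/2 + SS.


Q/2 = 565.1065
Avg = 565.1065 + 91.6653 = 656.7718

656.7718 units


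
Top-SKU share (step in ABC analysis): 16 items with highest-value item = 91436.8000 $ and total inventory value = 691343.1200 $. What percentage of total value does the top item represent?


Top item = 91436.8000
Total = 691343.1200
Percentage = 91436.8000 / 691343.1200 * 100 = 13.2260

13.2260%


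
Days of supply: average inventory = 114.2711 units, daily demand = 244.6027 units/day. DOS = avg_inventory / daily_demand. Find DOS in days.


DOS = 114.2711 / 244.6027 = 0.4672

0.4672 days


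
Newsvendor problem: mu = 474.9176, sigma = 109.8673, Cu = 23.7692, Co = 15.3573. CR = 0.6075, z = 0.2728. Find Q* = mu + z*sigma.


CR = Cu/(Cu+Co) = 23.7692/(23.7692+15.3573) = 0.6075
z = 0.2728
Q* = 474.9176 + 0.2728 * 109.8673 = 504.8894

504.8894 units


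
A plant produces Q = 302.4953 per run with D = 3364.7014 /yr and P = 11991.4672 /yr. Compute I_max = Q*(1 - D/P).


D/P = 0.2806
1 - D/P = 0.7194
I_max = 302.4953 * 0.7194 = 217.6177

217.6177 units


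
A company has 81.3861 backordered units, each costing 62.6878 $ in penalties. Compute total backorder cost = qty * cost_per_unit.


Total = 81.3861 * 62.6878 = 5101.9156

5101.9156 $


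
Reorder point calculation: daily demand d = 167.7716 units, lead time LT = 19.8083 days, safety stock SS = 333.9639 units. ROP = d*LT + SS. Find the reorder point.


d*LT = 167.7716 * 19.8083 = 3323.2702
ROP = 3323.2702 + 333.9639 = 3657.2341

3657.2341 units


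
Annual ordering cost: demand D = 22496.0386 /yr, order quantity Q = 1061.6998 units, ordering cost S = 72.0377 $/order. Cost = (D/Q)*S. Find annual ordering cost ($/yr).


Number of orders = D/Q = 21.1887
Cost = 21.1887 * 72.0377 = 1526.3852

1526.3852 $/yr


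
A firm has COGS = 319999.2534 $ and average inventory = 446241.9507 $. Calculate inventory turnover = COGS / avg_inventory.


Turnover = 319999.2534 / 446241.9507 = 0.7171

0.7171


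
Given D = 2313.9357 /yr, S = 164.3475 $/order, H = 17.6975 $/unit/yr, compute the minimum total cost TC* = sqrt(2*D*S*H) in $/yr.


2*D*S*H = 13460348.5322
TC* = sqrt(13460348.5322) = 3668.8348

3668.8348 $/yr


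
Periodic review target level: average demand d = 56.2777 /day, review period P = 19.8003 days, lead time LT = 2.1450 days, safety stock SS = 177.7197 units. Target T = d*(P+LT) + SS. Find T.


P + LT = 21.9453
d*(P+LT) = 56.2777 * 21.9453 = 1235.0310
T = 1235.0310 + 177.7197 = 1412.7507

1412.7507 units


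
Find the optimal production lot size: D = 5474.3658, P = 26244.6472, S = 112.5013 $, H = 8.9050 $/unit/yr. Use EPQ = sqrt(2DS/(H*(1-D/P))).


1 - D/P = 1 - 0.2086 = 0.7914
H*(1-D/P) = 7.0475
2DS = 1231746.5384
EPQ = sqrt(174777.6055) = 418.0641

418.0641 units


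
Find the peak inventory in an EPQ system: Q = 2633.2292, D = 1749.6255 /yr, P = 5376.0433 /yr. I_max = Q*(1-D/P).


D/P = 0.3254
1 - D/P = 0.6746
I_max = 2633.2292 * 0.6746 = 1776.2486

1776.2486 units


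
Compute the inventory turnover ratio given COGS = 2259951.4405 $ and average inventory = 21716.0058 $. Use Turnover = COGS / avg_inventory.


Turnover = 2259951.4405 / 21716.0058 = 104.0685

104.0685


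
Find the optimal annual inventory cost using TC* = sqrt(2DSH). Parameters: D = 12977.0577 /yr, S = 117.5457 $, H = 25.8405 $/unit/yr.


2*D*S*H = 78834059.4782
TC* = sqrt(78834059.4782) = 8878.8546

8878.8546 $/yr


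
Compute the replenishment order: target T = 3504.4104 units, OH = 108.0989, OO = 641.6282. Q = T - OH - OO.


Inventory position = OH + OO = 108.0989 + 641.6282 = 749.7271
Q = 3504.4104 - 749.7271 = 2754.6833

2754.6833 units


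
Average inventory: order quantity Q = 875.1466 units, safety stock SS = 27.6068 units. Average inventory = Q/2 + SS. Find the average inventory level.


Q/2 = 437.5733
Avg = 437.5733 + 27.6068 = 465.1801

465.1801 units


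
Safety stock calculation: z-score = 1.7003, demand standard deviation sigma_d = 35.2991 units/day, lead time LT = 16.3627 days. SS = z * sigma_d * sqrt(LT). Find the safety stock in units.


sqrt(LT) = sqrt(16.3627) = 4.0451
SS = 1.7003 * 35.2991 * 4.0451 = 242.7821

242.7821 units


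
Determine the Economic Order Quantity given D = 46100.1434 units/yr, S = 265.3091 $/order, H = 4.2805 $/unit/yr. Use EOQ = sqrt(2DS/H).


2*D*S = 2 * 46100.1434 * 265.3091 = 24461575.1106
2*D*S/H = 5714653.6878
EOQ = sqrt(5714653.6878) = 2390.5342

2390.5342 units


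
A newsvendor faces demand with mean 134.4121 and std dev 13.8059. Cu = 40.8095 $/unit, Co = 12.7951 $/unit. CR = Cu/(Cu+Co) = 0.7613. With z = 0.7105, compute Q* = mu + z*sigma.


CR = Cu/(Cu+Co) = 40.8095/(40.8095+12.7951) = 0.7613
z = 0.7105
Q* = 134.4121 + 0.7105 * 13.8059 = 144.2212

144.2212 units


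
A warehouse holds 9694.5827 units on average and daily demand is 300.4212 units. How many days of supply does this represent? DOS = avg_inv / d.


DOS = 9694.5827 / 300.4212 = 32.2700

32.2700 days


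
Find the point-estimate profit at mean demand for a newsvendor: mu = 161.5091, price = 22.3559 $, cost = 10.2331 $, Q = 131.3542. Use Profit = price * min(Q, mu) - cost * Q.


Sales at mu = min(131.3542, 161.5091) = 131.3542
Revenue = 22.3559 * 131.3542 = 2936.5414
Total cost = 10.2331 * 131.3542 = 1344.1607
Profit = 2936.5414 - 1344.1607 = 1592.3807

1592.3807 $


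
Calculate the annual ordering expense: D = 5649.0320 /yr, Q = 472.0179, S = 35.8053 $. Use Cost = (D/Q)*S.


Number of orders = D/Q = 11.9678
Cost = 11.9678 * 35.8053 = 428.5119

428.5119 $/yr


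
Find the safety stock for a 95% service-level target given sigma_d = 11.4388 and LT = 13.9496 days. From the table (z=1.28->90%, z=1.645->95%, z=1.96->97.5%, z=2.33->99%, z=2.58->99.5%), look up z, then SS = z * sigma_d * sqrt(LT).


From the table, SL = 95% corresponds to z = 1.645
sqrt(LT) = sqrt(13.9496) = 3.7349
SS = 1.645 * 11.4388 * 3.7349 = 70.2793

70.2793 units


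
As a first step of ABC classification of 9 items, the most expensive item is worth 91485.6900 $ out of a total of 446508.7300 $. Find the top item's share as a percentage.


Top item = 91485.6900
Total = 446508.7300
Percentage = 91485.6900 / 446508.7300 * 100 = 20.4891

20.4891%


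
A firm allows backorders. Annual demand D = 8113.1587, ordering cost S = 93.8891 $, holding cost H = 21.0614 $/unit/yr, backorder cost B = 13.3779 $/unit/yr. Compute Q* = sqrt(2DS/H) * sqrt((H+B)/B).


sqrt(2DS/H) = 268.9515
sqrt((H+B)/B) = 1.6045
Q* = 268.9515 * 1.6045 = 431.5262

431.5262 units


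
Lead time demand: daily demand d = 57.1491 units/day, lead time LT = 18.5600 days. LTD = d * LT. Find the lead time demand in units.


LTD = 57.1491 * 18.5600 = 1060.6873

1060.6873 units


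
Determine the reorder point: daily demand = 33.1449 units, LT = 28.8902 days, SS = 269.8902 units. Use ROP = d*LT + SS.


d*LT = 33.1449 * 28.8902 = 957.5628
ROP = 957.5628 + 269.8902 = 1227.4530

1227.4530 units


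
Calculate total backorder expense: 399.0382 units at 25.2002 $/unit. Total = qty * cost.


Total = 399.0382 * 25.2002 = 10055.8424

10055.8424 $


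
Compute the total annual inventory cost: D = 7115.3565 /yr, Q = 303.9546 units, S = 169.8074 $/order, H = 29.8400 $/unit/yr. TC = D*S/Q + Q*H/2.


Ordering cost = D*S/Q = 3975.0679
Holding cost = Q*H/2 = 4535.0026
TC = 3975.0679 + 4535.0026 = 8510.0706

8510.0706 $/yr


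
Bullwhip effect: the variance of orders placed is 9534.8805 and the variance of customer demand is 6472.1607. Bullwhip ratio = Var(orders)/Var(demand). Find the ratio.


BW = 9534.8805 / 6472.1607 = 1.4732

1.4732


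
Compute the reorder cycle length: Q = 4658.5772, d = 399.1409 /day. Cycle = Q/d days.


Cycle = 4658.5772 / 399.1409 = 11.6715

11.6715 days


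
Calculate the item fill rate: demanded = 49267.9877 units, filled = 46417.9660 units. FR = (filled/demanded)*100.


FR = 46417.9660 / 49267.9877 * 100 = 94.2153

94.2153%


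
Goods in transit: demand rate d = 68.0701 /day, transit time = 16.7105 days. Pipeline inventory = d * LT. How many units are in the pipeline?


Pipeline = 68.0701 * 16.7105 = 1137.4854

1137.4854 units


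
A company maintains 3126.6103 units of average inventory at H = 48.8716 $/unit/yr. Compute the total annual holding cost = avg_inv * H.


Cost = 3126.6103 * 48.8716 = 152802.4479

152802.4479 $/yr


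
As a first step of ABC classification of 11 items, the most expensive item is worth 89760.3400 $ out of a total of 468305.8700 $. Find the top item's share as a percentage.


Top item = 89760.3400
Total = 468305.8700
Percentage = 89760.3400 / 468305.8700 * 100 = 19.1670

19.1670%


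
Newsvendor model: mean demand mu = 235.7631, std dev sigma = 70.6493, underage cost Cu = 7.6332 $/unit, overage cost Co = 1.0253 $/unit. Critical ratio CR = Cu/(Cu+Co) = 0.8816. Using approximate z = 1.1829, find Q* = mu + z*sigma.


CR = Cu/(Cu+Co) = 7.6332/(7.6332+1.0253) = 0.8816
z = 1.1829
Q* = 235.7631 + 1.1829 * 70.6493 = 319.3342

319.3342 units


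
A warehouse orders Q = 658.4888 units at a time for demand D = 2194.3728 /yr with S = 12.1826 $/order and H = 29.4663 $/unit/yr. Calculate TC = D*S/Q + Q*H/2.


Ordering cost = D*S/Q = 40.5978
Holding cost = Q*H/2 = 9701.6143
TC = 40.5978 + 9701.6143 = 9742.2120

9742.2120 $/yr


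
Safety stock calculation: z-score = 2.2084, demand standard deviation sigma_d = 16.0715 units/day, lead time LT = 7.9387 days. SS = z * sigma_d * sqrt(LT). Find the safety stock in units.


sqrt(LT) = sqrt(7.9387) = 2.8176
SS = 2.2084 * 16.0715 * 2.8176 = 100.0020

100.0020 units


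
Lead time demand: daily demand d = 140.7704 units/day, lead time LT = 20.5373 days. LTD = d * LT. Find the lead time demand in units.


LTD = 140.7704 * 20.5373 = 2891.0439

2891.0439 units


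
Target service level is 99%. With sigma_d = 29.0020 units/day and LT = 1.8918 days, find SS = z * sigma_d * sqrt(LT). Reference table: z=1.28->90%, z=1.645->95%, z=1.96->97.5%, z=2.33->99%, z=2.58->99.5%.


From the table, SL = 99% corresponds to z = 2.33
sqrt(LT) = sqrt(1.8918) = 1.3754
SS = 2.33 * 29.0020 * 1.3754 = 92.9440

92.9440 units


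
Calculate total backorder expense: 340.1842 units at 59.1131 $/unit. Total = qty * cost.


Total = 340.1842 * 59.1131 = 20109.3426

20109.3426 $


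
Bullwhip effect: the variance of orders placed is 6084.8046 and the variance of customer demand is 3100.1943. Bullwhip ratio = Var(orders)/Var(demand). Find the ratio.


BW = 6084.8046 / 3100.1943 = 1.9627

1.9627


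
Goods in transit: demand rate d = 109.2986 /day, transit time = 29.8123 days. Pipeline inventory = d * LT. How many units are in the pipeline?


Pipeline = 109.2986 * 29.8123 = 3258.4427

3258.4427 units


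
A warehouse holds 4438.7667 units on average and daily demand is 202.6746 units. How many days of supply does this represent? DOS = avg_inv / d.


DOS = 4438.7667 / 202.6746 = 21.9010

21.9010 days


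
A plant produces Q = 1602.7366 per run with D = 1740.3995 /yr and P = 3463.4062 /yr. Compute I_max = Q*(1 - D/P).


D/P = 0.5025
1 - D/P = 0.4975
I_max = 1602.7366 * 0.4975 = 797.3439

797.3439 units


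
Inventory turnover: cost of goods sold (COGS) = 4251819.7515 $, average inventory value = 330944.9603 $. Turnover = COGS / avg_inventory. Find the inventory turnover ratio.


Turnover = 4251819.7515 / 330944.9603 = 12.8475

12.8475


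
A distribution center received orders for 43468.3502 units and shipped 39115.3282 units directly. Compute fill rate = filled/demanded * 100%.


FR = 39115.3282 / 43468.3502 * 100 = 89.9858

89.9858%


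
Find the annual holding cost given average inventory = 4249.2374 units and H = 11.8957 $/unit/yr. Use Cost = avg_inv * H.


Cost = 4249.2374 * 11.8957 = 50547.6533

50547.6533 $/yr


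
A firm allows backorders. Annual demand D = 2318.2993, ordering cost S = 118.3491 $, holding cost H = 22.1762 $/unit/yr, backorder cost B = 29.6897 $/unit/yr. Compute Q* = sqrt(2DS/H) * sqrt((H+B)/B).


sqrt(2DS/H) = 157.3036
sqrt((H+B)/B) = 1.3217
Q* = 157.3036 * 1.3217 = 207.9106

207.9106 units


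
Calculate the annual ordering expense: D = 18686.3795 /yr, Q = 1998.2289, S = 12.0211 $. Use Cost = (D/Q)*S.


Number of orders = D/Q = 9.3515
Cost = 9.3515 * 12.0211 = 112.4150

112.4150 $/yr


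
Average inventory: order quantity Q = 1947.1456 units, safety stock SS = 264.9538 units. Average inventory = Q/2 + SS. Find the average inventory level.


Q/2 = 973.5728
Avg = 973.5728 + 264.9538 = 1238.5266

1238.5266 units


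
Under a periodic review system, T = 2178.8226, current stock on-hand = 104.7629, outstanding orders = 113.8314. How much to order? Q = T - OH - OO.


Inventory position = OH + OO = 104.7629 + 113.8314 = 218.5943
Q = 2178.8226 - 218.5943 = 1960.2283

1960.2283 units


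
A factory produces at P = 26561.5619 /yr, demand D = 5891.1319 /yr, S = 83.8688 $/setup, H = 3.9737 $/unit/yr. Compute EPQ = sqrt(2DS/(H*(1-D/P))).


1 - D/P = 1 - 0.2218 = 0.7782
H*(1-D/P) = 3.0924
2DS = 988164.3262
EPQ = sqrt(319549.5373) = 565.2871

565.2871 units


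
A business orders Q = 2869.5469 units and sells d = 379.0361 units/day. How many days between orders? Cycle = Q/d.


Cycle = 2869.5469 / 379.0361 = 7.5706

7.5706 days


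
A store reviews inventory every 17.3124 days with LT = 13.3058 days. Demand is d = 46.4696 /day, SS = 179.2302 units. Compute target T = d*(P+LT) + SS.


P + LT = 30.6182
d*(P+LT) = 46.4696 * 30.6182 = 1422.8155
T = 1422.8155 + 179.2302 = 1602.0457

1602.0457 units


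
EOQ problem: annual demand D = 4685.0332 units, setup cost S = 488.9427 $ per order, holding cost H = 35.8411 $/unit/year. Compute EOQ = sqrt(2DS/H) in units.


2*D*S = 2 * 4685.0332 * 488.9427 = 4581425.5648
2*D*S/H = 127826.0311
EOQ = sqrt(127826.0311) = 357.5277

357.5277 units


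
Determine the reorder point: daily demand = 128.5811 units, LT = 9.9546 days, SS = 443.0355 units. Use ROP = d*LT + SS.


d*LT = 128.5811 * 9.9546 = 1279.9734
ROP = 1279.9734 + 443.0355 = 1723.0089

1723.0089 units


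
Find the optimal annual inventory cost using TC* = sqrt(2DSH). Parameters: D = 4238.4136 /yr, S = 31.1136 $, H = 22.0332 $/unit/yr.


2*D*S*H = 5811137.7580
TC* = sqrt(5811137.7580) = 2410.6302

2410.6302 $/yr


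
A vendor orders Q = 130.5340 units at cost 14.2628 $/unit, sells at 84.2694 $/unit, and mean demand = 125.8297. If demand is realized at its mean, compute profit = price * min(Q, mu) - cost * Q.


Sales at mu = min(130.5340, 125.8297) = 125.8297
Revenue = 84.2694 * 125.8297 = 10603.5933
Total cost = 14.2628 * 130.5340 = 1861.7803
Profit = 10603.5933 - 1861.7803 = 8741.8130

8741.8130 $


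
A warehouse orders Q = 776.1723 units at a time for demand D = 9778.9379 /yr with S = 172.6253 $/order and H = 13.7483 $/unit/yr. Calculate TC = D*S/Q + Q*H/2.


Ordering cost = D*S/Q = 2174.8935
Holding cost = Q*H/2 = 5335.5248
TC = 2174.8935 + 5335.5248 = 7510.4183

7510.4183 $/yr


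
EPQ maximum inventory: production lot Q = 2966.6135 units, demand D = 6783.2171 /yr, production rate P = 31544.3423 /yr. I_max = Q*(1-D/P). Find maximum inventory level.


D/P = 0.2150
1 - D/P = 0.7850
I_max = 2966.6135 * 0.7850 = 2328.6803

2328.6803 units


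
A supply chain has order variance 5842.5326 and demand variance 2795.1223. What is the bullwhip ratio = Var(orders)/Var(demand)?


BW = 5842.5326 / 2795.1223 = 2.0903

2.0903


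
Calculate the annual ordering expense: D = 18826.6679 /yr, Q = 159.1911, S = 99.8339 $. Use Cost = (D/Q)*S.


Number of orders = D/Q = 118.2646
Cost = 118.2646 * 99.8339 = 11806.8138

11806.8138 $/yr


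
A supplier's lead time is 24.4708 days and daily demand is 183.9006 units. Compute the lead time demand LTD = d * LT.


LTD = 183.9006 * 24.4708 = 4500.1948

4500.1948 units


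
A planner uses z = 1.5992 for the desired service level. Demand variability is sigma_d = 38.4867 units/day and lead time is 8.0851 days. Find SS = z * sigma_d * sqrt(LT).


sqrt(LT) = sqrt(8.0851) = 2.8434
SS = 1.5992 * 38.4867 * 2.8434 = 175.0073

175.0073 units


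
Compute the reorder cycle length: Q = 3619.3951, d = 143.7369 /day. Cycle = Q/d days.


Cycle = 3619.3951 / 143.7369 = 25.1807

25.1807 days


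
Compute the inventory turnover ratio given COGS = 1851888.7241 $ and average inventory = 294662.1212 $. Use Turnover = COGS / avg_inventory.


Turnover = 1851888.7241 / 294662.1212 = 6.2848

6.2848


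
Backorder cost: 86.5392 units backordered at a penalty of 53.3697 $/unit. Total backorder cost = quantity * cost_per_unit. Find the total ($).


Total = 86.5392 * 53.3697 = 4618.5711

4618.5711 $


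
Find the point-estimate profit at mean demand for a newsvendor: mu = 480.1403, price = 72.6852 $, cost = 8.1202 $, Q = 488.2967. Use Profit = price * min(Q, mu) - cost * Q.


Sales at mu = min(488.2967, 480.1403) = 480.1403
Revenue = 72.6852 * 480.1403 = 34899.0937
Total cost = 8.1202 * 488.2967 = 3965.0669
Profit = 34899.0937 - 3965.0669 = 30934.0269

30934.0269 $


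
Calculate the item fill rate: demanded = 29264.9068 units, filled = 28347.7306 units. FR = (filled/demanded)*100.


FR = 28347.7306 / 29264.9068 * 100 = 96.8660

96.8660%


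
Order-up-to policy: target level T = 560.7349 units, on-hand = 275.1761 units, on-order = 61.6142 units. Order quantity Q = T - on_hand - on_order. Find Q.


Inventory position = OH + OO = 275.1761 + 61.6142 = 336.7903
Q = 560.7349 - 336.7903 = 223.9446

223.9446 units


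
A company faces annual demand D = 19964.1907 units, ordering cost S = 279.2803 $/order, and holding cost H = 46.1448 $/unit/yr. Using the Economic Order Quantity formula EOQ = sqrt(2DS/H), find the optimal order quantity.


2*D*S = 2 * 19964.1907 * 279.2803 = 11151210.3359
2*D*S/H = 241656.9220
EOQ = sqrt(241656.9220) = 491.5861

491.5861 units


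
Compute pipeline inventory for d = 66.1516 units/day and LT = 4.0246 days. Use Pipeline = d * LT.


Pipeline = 66.1516 * 4.0246 = 266.2337

266.2337 units


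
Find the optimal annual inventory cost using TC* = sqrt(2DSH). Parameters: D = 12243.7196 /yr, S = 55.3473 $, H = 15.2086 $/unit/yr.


2*D*S*H = 20612423.0806
TC* = sqrt(20612423.0806) = 4540.0906

4540.0906 $/yr


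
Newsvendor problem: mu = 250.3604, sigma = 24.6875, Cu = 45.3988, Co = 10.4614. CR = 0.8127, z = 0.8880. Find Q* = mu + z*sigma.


CR = Cu/(Cu+Co) = 45.3988/(45.3988+10.4614) = 0.8127
z = 0.8880
Q* = 250.3604 + 0.8880 * 24.6875 = 272.2829

272.2829 units


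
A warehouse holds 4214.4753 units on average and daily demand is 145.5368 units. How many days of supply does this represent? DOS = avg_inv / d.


DOS = 4214.4753 / 145.5368 = 28.9581

28.9581 days


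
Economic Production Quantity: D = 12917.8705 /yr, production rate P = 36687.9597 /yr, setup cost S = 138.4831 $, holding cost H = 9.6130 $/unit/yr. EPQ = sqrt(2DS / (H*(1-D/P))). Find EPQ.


1 - D/P = 1 - 0.3521 = 0.6479
H*(1-D/P) = 6.2283
2DS = 3577813.5045
EPQ = sqrt(574449.0367) = 757.9242

757.9242 units


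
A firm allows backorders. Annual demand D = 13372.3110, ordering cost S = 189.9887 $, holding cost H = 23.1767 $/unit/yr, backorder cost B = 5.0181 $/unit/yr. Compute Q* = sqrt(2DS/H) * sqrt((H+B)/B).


sqrt(2DS/H) = 468.2269
sqrt((H+B)/B) = 2.3704
Q* = 468.2269 * 2.3704 = 1109.8676

1109.8676 units
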